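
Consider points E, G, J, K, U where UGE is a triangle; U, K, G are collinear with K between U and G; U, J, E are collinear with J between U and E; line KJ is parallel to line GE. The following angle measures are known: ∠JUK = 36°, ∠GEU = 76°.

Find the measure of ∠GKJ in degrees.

1. ∠EUG = 36°  [K on UG, J on UE]
2. ∠EGU = 68°  [△UGE]
3. ∠JKU = 68°  [KJ∥GE, corresponding at K]
4. ∠GKJ = 112°  [linear pair at K on UG]

∠GKJ = 112°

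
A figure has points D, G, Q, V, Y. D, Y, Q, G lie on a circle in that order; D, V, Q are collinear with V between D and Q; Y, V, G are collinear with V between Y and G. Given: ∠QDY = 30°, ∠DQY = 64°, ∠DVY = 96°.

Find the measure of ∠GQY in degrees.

1. ∠DYG = 54°  [△DVY]
2. ∠DGY = 64°  [same arc DY]
3. ∠GDY = 62°  [△DYG]
4. ∠GQY = 118°  [cyclic DYQG, opposite ∠D+∠Q]

∠GQY = 118°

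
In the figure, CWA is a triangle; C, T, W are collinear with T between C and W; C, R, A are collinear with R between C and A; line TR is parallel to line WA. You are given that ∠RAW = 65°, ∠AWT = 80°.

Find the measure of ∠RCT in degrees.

1. ∠CAW = 65°  [R on ray AC]
2. ∠AWC = 80°  [T on ray WC]
3. ∠ACW = 35°  [△CWA]
4. ∠RCT = 35°  [T on CW, R on CA]

∠RCT = 35°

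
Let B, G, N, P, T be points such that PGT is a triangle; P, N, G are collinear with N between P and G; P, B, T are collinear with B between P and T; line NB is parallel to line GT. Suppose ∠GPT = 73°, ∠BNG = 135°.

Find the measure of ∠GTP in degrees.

∠GTP = 62°

1. ∠BPN = 73°  [N on PG, B on PT]
2. ∠BNP = 45°  [linear pair at N on PG]
3. ∠NBP = 62°  [△PNB]
4. ∠GTP = 62°  [NB∥GT, corresponding at B]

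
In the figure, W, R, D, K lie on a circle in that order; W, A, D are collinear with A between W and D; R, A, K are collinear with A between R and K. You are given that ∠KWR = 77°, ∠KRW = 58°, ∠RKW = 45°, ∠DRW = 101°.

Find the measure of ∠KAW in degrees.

∠KAW = 92°

1. ∠KDW = 58°  [same arc WK]
2. ∠DKW = 79°  [cyclic WRDK, opposite ∠R+∠K]
3. ∠DWK = 43°  [△WDK]
4. ∠KAW = 92°  [△WAK]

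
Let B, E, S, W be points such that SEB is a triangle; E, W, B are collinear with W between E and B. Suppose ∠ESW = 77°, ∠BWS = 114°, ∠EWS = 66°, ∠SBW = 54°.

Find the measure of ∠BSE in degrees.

1. ∠SEW = 37°  [△SEW]
2. ∠EBS = 54°  [W on ray BE]
3. ∠BES = 37°  [W on ray EB]
4. ∠BSE = 89°  [△SEB]

∠BSE = 89°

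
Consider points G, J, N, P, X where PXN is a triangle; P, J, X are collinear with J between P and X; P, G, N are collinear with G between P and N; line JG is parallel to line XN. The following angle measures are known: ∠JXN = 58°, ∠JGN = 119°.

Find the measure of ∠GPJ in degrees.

1. ∠NXP = 58°  [J on ray XP]
2. ∠JGP = 61°  [linear pair at G on PN]
3. ∠GJP = 58°  [JG∥XN, corresponding at J]
4. ∠GPJ = 61°  [△PJG]

∠GPJ = 61°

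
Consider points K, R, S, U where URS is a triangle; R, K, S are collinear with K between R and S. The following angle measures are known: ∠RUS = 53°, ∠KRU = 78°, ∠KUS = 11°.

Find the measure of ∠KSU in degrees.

1. ∠SRU = 78°  [K on ray RS]
2. ∠RSU = 49°  [△URS]
3. ∠KSU = 49°  [K on ray SR]

∠KSU = 49°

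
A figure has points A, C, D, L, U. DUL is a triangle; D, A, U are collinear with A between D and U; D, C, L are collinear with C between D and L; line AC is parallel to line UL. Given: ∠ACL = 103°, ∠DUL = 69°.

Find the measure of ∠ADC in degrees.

1. ∠ACD = 77°  [linear pair at C on DL]
2. ∠CAD = 69°  [AC∥UL, corresponding at A]
3. ∠ADC = 34°  [△DAC]

∠ADC = 34°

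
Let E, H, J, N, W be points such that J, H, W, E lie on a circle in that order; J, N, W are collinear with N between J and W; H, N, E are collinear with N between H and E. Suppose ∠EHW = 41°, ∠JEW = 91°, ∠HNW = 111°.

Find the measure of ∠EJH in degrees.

1. ∠EJW = 41°  [same arc WE]
2. ∠EWJ = 48°  [△JWE]
3. ∠ENJ = 111°  [vertical angles at N]
4. ∠HEJ = 28°  [△JNE]
5. ∠EHJ = 48°  [same arc JE]
6. ∠EJH = 104°  [△JHE]

∠EJH = 104°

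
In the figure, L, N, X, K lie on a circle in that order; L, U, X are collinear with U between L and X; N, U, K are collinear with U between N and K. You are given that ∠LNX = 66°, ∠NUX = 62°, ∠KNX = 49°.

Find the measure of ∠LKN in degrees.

∠LKN = 69°

1. ∠KUL = 62°  [vertical angles at U]
2. ∠KLX = 49°  [same arc XK]
3. ∠LKN = 69°  [△LUK]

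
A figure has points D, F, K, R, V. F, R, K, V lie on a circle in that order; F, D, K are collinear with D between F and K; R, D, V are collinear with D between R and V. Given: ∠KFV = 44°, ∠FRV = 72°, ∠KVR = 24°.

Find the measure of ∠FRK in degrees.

1. ∠FKV = 72°  [same arc FV]
2. ∠FVK = 64°  [△FKV]
3. ∠FRK = 116°  [cyclic FRKV, opposite ∠R+∠V]

∠FRK = 116°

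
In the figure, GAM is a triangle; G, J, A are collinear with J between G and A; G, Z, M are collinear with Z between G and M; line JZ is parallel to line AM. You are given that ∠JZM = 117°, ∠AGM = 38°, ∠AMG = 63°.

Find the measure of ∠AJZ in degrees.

1. ∠GZJ = 63°  [linear pair at Z on GM]
2. ∠JGZ = 38°  [J on GA, Z on GM]
3. ∠GJZ = 79°  [△GJZ]
4. ∠AJZ = 101°  [linear pair at J on GA]

∠AJZ = 101°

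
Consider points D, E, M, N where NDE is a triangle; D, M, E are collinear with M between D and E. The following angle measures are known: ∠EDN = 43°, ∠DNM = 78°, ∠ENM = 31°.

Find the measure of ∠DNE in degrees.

1. ∠MDN = 43°  [M on ray DE]
2. ∠DMN = 59°  [△NDM]
3. ∠EMN = 121°  [linear pair at M on DE]
4. ∠MEN = 28°  [△NME]
5. ∠DEN = 28°  [M on ray ED]
6. ∠DNE = 109°  [△NDE]

∠DNE = 109°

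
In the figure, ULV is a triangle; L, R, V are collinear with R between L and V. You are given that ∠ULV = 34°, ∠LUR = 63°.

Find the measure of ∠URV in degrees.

∠URV = 97°

1. ∠RLU = 34°  [R on ray LV]
2. ∠LRU = 83°  [△ULR]
3. ∠URV = 97°  [linear pair at R on LV]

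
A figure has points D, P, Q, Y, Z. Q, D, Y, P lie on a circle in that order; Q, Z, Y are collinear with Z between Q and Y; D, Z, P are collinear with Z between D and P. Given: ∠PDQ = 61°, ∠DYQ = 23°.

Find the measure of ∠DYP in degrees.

1. ∠DPQ = 23°  [same arc QD]
2. ∠DQP = 96°  [△QDP]
3. ∠DYP = 84°  [cyclic QDYP, opposite ∠Q+∠Y]

∠DYP = 84°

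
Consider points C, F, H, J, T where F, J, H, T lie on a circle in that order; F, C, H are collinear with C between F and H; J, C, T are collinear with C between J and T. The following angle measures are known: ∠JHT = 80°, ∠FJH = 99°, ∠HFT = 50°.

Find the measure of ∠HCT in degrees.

1. ∠FTH = 81°  [cyclic FJHT, opposite ∠J+∠T]
2. ∠HJT = 50°  [same arc HT]
3. ∠FHT = 49°  [△FHT]
4. ∠HTJ = 50°  [△JHT]
5. ∠HCT = 81°  [△HCT]

∠HCT = 81°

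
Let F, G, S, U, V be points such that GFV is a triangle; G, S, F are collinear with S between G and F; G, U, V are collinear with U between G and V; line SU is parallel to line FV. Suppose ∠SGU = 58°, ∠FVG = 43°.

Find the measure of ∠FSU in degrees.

∠FSU = 101°

1. ∠FGV = 58°  [S on GF, U on GV]
2. ∠GFV = 79°  [△GFV]
3. ∠GSU = 79°  [SU∥FV, corresponding at S]
4. ∠FSU = 101°  [linear pair at S on GF]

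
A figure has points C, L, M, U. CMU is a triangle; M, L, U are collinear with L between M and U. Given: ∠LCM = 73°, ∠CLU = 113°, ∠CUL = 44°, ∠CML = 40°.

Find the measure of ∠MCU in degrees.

∠MCU = 96°

1. ∠CUM = 44°  [L on ray UM]
2. ∠CMU = 40°  [L on ray MU]
3. ∠MCU = 96°  [△CMU]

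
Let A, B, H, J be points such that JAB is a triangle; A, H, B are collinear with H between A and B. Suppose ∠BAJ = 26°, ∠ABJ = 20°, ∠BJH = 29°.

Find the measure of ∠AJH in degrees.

∠AJH = 105°

1. ∠HAJ = 26°  [H on ray AB]
2. ∠HBJ = 20°  [H on ray BA]
3. ∠BHJ = 131°  [△JHB]
4. ∠AHJ = 49°  [linear pair at H on AB]
5. ∠AJH = 105°  [△JAH]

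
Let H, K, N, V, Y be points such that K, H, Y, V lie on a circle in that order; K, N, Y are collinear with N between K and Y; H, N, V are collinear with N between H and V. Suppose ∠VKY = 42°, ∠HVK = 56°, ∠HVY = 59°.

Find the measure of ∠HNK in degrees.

∠HNK = 98°

1. ∠VHY = 42°  [same arc YV]
2. ∠HYK = 56°  [same arc KH]
3. ∠HNY = 82°  [△HNY]
4. ∠HNK = 98°  [linear pair at N on KY]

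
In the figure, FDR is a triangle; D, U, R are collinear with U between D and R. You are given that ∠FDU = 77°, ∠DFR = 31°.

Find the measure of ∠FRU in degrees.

∠FRU = 72°

1. ∠FDR = 77°  [U on ray DR]
2. ∠DRF = 72°  [△FDR]
3. ∠FRU = 72°  [U on ray RD]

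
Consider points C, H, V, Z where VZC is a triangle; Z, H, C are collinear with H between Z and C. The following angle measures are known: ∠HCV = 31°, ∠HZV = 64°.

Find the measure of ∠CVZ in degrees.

∠CVZ = 85°

1. ∠VCZ = 31°  [H on ray CZ]
2. ∠CZV = 64°  [H on ray ZC]
3. ∠CVZ = 85°  [△VZC]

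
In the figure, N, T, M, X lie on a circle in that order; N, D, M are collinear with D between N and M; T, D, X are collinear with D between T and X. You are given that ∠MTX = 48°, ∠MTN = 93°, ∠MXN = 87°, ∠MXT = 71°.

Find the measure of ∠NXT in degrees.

1. ∠MNX = 48°  [same arc MX]
2. ∠TMX = 61°  [△TMX]
3. ∠NMX = 45°  [△NMX]
4. ∠TNX = 119°  [cyclic NTMX, opposite ∠N+∠M]
5. ∠NTX = 45°  [same arc NX]
6. ∠NXT = 16°  [△NTX]

∠NXT = 16°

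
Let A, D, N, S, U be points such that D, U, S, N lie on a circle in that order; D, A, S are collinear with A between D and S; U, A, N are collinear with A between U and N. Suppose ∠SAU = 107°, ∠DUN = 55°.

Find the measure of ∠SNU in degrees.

∠SNU = 52°

1. ∠DAN = 107°  [vertical angles at A]
2. ∠DSN = 55°  [same arc DN]
3. ∠NAS = 73°  [linear pair at A on DS]
4. ∠SNU = 52°  [△SAN]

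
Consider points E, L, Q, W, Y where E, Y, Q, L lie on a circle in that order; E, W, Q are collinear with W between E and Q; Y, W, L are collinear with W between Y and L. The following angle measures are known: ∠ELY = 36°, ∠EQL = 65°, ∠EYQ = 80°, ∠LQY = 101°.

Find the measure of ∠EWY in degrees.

∠EWY = 51°

1. ∠EQY = 36°  [same arc EY]
2. ∠EYL = 65°  [same arc EL]
3. ∠QEY = 64°  [△EYQ]
4. ∠EWY = 51°  [△EWY]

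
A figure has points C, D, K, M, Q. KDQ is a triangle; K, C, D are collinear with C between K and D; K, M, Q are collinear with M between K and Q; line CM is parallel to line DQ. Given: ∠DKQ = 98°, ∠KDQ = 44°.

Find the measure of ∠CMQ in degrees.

1. ∠DQK = 38°  [△KDQ]
2. ∠CMK = 38°  [CM∥DQ, corresponding at M]
3. ∠CMQ = 142°  [linear pair at M on KQ]

∠CMQ = 142°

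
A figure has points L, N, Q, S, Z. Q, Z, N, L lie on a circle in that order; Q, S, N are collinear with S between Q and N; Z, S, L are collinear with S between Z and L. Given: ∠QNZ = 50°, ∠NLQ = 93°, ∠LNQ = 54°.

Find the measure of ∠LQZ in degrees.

1. ∠QLZ = 50°  [same arc QZ]
2. ∠LZQ = 54°  [same arc QL]
3. ∠LQZ = 76°  [△QZL]

∠LQZ = 76°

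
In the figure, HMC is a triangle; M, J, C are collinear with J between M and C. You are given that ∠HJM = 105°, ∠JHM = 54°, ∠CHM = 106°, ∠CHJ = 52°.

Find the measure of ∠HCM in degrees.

1. ∠CJH = 75°  [linear pair at J on MC]
2. ∠HCJ = 53°  [△HJC]
3. ∠HCM = 53°  [J on ray CM]

∠HCM = 53°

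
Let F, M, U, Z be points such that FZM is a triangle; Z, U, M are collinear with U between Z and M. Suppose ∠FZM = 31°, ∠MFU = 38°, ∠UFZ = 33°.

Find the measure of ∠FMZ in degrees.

1. ∠FZU = 31°  [U on ray ZM]
2. ∠FUZ = 116°  [△FZU]
3. ∠FUM = 64°  [linear pair at U on ZM]
4. ∠FMU = 78°  [△FUM]
5. ∠FMZ = 78°  [U on ray MZ]

∠FMZ = 78°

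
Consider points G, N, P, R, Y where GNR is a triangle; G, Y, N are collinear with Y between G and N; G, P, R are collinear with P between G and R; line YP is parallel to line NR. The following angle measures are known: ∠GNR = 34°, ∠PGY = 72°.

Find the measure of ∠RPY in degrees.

∠RPY = 106°

1. ∠GYP = 34°  [YP∥NR, corresponding at Y]
2. ∠GPY = 74°  [△GYP]
3. ∠RPY = 106°  [linear pair at P on GR]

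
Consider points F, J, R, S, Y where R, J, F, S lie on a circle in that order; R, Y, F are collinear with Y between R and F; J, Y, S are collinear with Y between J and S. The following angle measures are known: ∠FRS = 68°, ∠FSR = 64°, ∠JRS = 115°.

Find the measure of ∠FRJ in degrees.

∠FRJ = 47°

1. ∠FJS = 68°  [same arc FS]
2. ∠JFS = 65°  [cyclic RJFS, opposite ∠R+∠F]
3. ∠FSJ = 47°  [△JFS]
4. ∠FRJ = 47°  [same arc JF]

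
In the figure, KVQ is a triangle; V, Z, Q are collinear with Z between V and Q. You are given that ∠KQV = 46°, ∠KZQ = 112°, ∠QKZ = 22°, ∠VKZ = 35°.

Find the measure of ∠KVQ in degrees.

1. ∠KZV = 68°  [linear pair at Z on VQ]
2. ∠KVZ = 77°  [△KVZ]
3. ∠KVQ = 77°  [Z on ray VQ]

∠KVQ = 77°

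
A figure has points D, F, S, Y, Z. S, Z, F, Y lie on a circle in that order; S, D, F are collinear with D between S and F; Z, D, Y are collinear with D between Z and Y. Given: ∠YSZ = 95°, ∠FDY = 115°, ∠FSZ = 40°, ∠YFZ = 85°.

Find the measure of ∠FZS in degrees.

1. ∠SDZ = 115°  [vertical angles at D]
2. ∠FYZ = 40°  [same arc ZF]
3. ∠FZY = 55°  [△ZFY]
4. ∠FDZ = 65°  [linear pair at D on SF]
5. ∠SFZ = 60°  [△ZDF]
6. ∠FZS = 80°  [△SZF]

∠FZS = 80°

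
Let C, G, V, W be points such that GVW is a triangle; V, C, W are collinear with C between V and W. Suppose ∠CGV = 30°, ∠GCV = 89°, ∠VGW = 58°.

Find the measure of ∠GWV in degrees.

∠GWV = 61°

1. ∠CVG = 61°  [△GVC]
2. ∠GVW = 61°  [C on ray VW]
3. ∠GWV = 61°  [△GVW]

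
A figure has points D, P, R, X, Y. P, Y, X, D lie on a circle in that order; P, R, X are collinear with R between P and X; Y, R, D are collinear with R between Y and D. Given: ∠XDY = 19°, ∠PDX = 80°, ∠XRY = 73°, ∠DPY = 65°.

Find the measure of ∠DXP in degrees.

∠DXP = 54°

1. ∠XPY = 19°  [same arc YX]
2. ∠PRY = 107°  [linear pair at R on PX]
3. ∠DYP = 54°  [△PRY]
4. ∠DXP = 54°  [same arc PD]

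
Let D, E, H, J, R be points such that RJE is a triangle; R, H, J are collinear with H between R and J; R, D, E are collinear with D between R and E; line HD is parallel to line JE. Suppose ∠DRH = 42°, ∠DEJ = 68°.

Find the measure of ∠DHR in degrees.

1. ∠ERJ = 42°  [H on RJ, D on RE]
2. ∠JER = 68°  [D on ray ER]
3. ∠EJR = 70°  [△RJE]
4. ∠DHR = 70°  [HD∥JE, corresponding at H]

∠DHR = 70°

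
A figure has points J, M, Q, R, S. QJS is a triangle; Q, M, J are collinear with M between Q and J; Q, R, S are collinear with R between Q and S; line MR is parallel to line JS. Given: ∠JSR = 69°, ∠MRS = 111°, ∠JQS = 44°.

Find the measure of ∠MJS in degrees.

1. ∠JSQ = 69°  [R on ray SQ]
2. ∠QJS = 67°  [△QJS]
3. ∠MJS = 67°  [M on ray JQ]

∠MJS = 67°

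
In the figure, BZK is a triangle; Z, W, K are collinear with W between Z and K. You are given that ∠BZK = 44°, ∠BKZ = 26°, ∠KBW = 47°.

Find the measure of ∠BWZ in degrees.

1. ∠BKW = 26°  [W on ray KZ]
2. ∠BWK = 107°  [△BWK]
3. ∠BWZ = 73°  [linear pair at W on ZK]

∠BWZ = 73°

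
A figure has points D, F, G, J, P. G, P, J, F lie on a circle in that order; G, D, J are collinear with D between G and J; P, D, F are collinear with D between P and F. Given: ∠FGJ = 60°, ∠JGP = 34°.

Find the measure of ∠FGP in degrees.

1. ∠FPJ = 60°  [same arc JF]
2. ∠JFP = 34°  [same arc PJ]
3. ∠FJP = 86°  [△PJF]
4. ∠FGP = 94°  [cyclic GPJF, opposite ∠G+∠J]

∠FGP = 94°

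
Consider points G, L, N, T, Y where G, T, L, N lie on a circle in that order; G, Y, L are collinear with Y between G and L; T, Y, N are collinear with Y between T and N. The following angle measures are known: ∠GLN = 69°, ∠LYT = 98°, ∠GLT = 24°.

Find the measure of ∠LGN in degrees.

1. ∠GYN = 98°  [vertical angles at Y]
2. ∠GNT = 24°  [same arc GT]
3. ∠LGN = 58°  [△GYN]

∠LGN = 58°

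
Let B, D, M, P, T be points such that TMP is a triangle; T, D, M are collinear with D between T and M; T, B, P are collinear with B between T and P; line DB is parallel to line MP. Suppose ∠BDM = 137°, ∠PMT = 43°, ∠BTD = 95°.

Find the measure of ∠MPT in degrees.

1. ∠BDT = 43°  [linear pair at D on TM]
2. ∠DBT = 42°  [△TDB]
3. ∠MPT = 42°  [DB∥MP, corresponding at B]

∠MPT = 42°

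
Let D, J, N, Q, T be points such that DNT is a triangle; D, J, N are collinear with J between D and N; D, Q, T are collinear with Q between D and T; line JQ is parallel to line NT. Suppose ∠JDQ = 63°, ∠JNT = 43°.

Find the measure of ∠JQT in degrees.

1. ∠NDT = 63°  [J on DN, Q on DT]
2. ∠DNT = 43°  [J on ray ND]
3. ∠DTN = 74°  [△DNT]
4. ∠DQJ = 74°  [JQ∥NT, corresponding at Q]
5. ∠JQT = 106°  [linear pair at Q on DT]

∠JQT = 106°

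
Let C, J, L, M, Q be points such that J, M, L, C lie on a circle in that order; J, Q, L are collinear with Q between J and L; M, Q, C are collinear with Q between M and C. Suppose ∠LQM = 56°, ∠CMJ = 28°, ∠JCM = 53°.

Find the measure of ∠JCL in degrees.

∠JCL = 81°

1. ∠CQJ = 56°  [vertical angles at Q]
2. ∠CLJ = 28°  [same arc JC]
3. ∠CJL = 71°  [△JQC]
4. ∠JCL = 81°  [△JLC]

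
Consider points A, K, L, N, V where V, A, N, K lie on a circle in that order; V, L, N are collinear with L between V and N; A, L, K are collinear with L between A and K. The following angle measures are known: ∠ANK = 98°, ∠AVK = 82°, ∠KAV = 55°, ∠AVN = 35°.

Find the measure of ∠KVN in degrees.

1. ∠AKN = 35°  [same arc AN]
2. ∠KAN = 47°  [△ANK]
3. ∠KVN = 47°  [same arc NK]

∠KVN = 47°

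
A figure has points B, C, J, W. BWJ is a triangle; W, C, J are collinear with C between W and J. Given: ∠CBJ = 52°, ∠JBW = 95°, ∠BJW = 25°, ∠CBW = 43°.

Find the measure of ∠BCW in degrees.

1. ∠BWJ = 60°  [△BWJ]
2. ∠BWC = 60°  [C on ray WJ]
3. ∠BCW = 77°  [△BWC]

∠BCW = 77°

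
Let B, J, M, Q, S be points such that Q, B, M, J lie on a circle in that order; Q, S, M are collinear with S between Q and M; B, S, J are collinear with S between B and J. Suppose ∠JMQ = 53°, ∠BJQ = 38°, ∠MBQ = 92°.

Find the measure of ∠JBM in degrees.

1. ∠JBQ = 53°  [same arc QJ]
2. ∠BMQ = 38°  [same arc QB]
3. ∠BQJ = 89°  [△QBJ]
4. ∠BQM = 50°  [△QBM]
5. ∠BMJ = 91°  [cyclic QBMJ, opposite ∠Q+∠M]
6. ∠BJM = 50°  [same arc BM]
7. ∠JBM = 39°  [△BMJ]

∠JBM = 39°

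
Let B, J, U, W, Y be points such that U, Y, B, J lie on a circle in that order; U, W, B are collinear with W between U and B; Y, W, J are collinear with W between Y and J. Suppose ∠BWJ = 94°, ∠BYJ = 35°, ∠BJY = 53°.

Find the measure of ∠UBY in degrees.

1. ∠UWY = 94°  [vertical angles at W]
2. ∠BWY = 86°  [linear pair at W on UB]
3. ∠UBY = 59°  [△YWB]

∠UBY = 59°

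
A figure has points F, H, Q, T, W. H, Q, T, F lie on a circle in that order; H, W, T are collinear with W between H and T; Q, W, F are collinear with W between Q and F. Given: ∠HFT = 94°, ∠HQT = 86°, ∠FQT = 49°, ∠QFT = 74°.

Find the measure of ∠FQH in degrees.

1. ∠FHT = 49°  [same arc TF]
2. ∠FTH = 37°  [△HTF]
3. ∠FQH = 37°  [same arc HF]

∠FQH = 37°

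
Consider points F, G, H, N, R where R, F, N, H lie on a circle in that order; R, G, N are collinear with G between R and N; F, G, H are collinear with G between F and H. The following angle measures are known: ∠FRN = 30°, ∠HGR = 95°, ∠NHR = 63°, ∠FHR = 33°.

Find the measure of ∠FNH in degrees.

∠FNH = 98°

1. ∠FHN = 30°  [same arc FN]
2. ∠FGN = 95°  [vertical angles at G]
3. ∠FNR = 33°  [same arc RF]
4. ∠HFN = 52°  [△FGN]
5. ∠FNH = 98°  [△FNH]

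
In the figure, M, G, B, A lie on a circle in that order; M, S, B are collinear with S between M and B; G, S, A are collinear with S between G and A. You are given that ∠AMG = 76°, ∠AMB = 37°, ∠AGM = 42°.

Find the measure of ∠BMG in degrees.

∠BMG = 39°

1. ∠ABG = 104°  [cyclic MGBA, opposite ∠M+∠B]
2. ∠AGB = 37°  [same arc BA]
3. ∠BAG = 39°  [△GBA]
4. ∠BMG = 39°  [same arc GB]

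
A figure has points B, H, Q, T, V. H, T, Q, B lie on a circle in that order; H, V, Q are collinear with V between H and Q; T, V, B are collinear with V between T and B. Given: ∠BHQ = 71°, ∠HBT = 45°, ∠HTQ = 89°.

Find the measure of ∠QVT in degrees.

1. ∠BTQ = 71°  [same arc QB]
2. ∠HQT = 45°  [same arc HT]
3. ∠QVT = 64°  [△TVQ]

∠QVT = 64°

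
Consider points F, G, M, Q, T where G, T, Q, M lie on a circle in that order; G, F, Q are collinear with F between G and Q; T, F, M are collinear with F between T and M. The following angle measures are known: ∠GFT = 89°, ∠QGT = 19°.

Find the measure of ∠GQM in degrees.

1. ∠MFQ = 89°  [vertical angles at F]
2. ∠QMT = 19°  [same arc TQ]
3. ∠GQM = 72°  [△QFM]

∠GQM = 72°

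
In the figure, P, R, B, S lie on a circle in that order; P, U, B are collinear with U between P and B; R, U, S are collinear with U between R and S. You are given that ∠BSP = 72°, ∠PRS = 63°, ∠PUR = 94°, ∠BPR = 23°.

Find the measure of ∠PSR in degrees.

∠PSR = 49°

1. ∠BRP = 108°  [cyclic PRBS, opposite ∠R+∠S]
2. ∠PBR = 49°  [△PRB]
3. ∠PSR = 49°  [same arc PR]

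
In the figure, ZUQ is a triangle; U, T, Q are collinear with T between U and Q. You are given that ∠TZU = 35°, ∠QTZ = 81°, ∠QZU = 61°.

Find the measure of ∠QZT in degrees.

∠QZT = 26°

1. ∠UTZ = 99°  [linear pair at T on UQ]
2. ∠TUZ = 46°  [△ZUT]
3. ∠QUZ = 46°  [T on ray UQ]
4. ∠UQZ = 73°  [△ZUQ]
5. ∠TQZ = 73°  [T on ray QU]
6. ∠QZT = 26°  [△ZTQ]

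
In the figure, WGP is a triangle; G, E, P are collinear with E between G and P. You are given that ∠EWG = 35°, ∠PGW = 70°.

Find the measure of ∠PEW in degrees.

1. ∠EGW = 70°  [E on ray GP]
2. ∠GEW = 75°  [△WGE]
3. ∠PEW = 105°  [linear pair at E on GP]

∠PEW = 105°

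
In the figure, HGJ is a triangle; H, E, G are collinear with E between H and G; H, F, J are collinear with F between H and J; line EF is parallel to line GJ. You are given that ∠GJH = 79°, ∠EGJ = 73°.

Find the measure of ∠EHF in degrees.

∠EHF = 28°

1. ∠HGJ = 73°  [E on ray GH]
2. ∠GHJ = 28°  [△HGJ]
3. ∠EHF = 28°  [E on HG, F on HJ]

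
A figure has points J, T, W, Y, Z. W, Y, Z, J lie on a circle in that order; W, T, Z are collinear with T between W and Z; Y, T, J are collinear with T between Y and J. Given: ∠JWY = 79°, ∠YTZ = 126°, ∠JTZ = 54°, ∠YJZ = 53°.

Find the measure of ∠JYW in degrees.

1. ∠WTY = 54°  [linear pair at T on WZ]
2. ∠YWZ = 53°  [same arc YZ]
3. ∠JYW = 73°  [△WTY]

∠JYW = 73°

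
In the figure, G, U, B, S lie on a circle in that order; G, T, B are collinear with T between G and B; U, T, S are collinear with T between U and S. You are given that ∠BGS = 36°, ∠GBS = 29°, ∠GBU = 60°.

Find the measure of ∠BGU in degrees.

∠BGU = 55°

1. ∠BSG = 115°  [△GBS]
2. ∠BUG = 65°  [cyclic GUBS, opposite ∠U+∠S]
3. ∠BGU = 55°  [△GUB]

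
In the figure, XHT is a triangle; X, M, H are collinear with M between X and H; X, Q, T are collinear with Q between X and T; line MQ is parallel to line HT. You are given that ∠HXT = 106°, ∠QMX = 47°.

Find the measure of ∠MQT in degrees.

1. ∠MXQ = 106°  [M on XH, Q on XT]
2. ∠MQX = 27°  [△XMQ]
3. ∠MQT = 153°  [linear pair at Q on XT]

∠MQT = 153°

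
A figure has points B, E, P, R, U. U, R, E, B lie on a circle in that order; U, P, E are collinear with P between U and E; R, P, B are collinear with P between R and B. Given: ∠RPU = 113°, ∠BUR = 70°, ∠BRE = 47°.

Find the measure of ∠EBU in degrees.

∠EBU = 89°

1. ∠BPE = 113°  [vertical angles at P]
2. ∠BER = 110°  [cyclic UREB, opposite ∠U+∠E]
3. ∠BUE = 47°  [same arc EB]
4. ∠EBR = 23°  [△REB]
5. ∠BEU = 44°  [△EPB]
6. ∠EBU = 89°  [△UEB]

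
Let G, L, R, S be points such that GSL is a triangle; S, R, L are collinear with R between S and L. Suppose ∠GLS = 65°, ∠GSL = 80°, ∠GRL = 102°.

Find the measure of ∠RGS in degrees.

1. ∠GSR = 80°  [R on ray SL]
2. ∠GRS = 78°  [linear pair at R on SL]
3. ∠RGS = 22°  [△GSR]

∠RGS = 22°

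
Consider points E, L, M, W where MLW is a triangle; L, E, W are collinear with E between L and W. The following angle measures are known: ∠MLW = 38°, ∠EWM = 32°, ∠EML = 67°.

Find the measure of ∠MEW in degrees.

∠MEW = 105°

1. ∠ELM = 38°  [E on ray LW]
2. ∠LEM = 75°  [△MLE]
3. ∠MEW = 105°  [linear pair at E on LW]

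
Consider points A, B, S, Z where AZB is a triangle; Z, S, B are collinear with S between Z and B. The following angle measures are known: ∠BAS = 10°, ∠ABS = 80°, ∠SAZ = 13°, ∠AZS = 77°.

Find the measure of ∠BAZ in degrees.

1. ∠ABZ = 80°  [S on ray BZ]
2. ∠AZB = 77°  [S on ray ZB]
3. ∠BAZ = 23°  [△AZB]

∠BAZ = 23°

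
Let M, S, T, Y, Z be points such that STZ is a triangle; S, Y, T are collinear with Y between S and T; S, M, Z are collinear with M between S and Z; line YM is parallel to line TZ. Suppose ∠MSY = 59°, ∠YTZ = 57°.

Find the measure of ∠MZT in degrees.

1. ∠TSZ = 59°  [Y on ST, M on SZ]
2. ∠STZ = 57°  [Y on ray TS]
3. ∠SZT = 64°  [△STZ]
4. ∠MZT = 64°  [M on ray ZS]

∠MZT = 64°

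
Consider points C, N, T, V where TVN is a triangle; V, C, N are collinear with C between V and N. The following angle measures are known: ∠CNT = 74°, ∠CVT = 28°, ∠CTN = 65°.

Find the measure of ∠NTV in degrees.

1. ∠TNV = 74°  [C on ray NV]
2. ∠NVT = 28°  [C on ray VN]
3. ∠NTV = 78°  [△TVN]

∠NTV = 78°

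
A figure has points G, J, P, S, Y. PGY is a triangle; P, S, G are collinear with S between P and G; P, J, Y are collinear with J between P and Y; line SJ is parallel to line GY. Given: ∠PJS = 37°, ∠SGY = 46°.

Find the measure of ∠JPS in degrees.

1. ∠GYP = 37°  [SJ∥GY, corresponding at J]
2. ∠PGY = 46°  [S on ray GP]
3. ∠GPY = 97°  [△PGY]
4. ∠JPS = 97°  [S on PG, J on PY]

∠JPS = 97°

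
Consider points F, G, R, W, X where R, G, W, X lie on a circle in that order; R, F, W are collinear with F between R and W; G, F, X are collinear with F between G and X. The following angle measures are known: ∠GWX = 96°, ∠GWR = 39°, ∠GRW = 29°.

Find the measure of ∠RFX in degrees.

1. ∠GRX = 84°  [cyclic RGWX, opposite ∠R+∠W]
2. ∠GXR = 39°  [same arc RG]
3. ∠RGW = 112°  [△RGW]
4. ∠RGX = 57°  [△RGX]
5. ∠RXW = 68°  [cyclic RGWX, opposite ∠G+∠X]
6. ∠RWX = 57°  [same arc RX]
7. ∠WRX = 55°  [△RWX]
8. ∠RFX = 86°  [△RFX]

∠RFX = 86°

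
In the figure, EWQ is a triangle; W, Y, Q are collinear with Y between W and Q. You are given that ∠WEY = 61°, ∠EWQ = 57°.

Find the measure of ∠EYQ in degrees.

∠EYQ = 118°

1. ∠EWY = 57°  [Y on ray WQ]
2. ∠EYW = 62°  [△EWY]
3. ∠EYQ = 118°  [linear pair at Y on WQ]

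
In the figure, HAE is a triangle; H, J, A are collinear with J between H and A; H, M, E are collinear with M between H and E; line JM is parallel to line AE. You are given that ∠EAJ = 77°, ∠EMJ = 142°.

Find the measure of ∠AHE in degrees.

1. ∠EAH = 77°  [J on ray AH]
2. ∠HMJ = 38°  [linear pair at M on HE]
3. ∠HJM = 77°  [JM∥AE, corresponding at J]
4. ∠JHM = 65°  [△HJM]
5. ∠AHE = 65°  [J on HA, M on HE]

∠AHE = 65°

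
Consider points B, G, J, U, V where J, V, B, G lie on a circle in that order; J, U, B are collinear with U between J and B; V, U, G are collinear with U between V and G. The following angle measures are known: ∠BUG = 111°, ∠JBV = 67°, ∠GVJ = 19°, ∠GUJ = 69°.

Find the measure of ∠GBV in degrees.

∠GBV = 86°

1. ∠JGV = 67°  [same arc JV]
2. ∠GJV = 94°  [△JVG]
3. ∠GBV = 86°  [cyclic JVBG, opposite ∠J+∠B]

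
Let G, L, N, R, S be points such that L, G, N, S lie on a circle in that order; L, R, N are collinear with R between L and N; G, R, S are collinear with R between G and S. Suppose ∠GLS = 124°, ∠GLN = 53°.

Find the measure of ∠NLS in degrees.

1. ∠GNS = 56°  [cyclic LGNS, opposite ∠L+∠N]
2. ∠GSN = 53°  [same arc GN]
3. ∠NGS = 71°  [△GNS]
4. ∠NLS = 71°  [same arc NS]

∠NLS = 71°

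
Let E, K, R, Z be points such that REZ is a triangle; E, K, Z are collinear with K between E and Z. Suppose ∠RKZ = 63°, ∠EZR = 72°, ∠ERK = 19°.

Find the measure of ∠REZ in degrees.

1. ∠EKR = 117°  [linear pair at K on EZ]
2. ∠KER = 44°  [△REK]
3. ∠REZ = 44°  [K on ray EZ]

∠REZ = 44°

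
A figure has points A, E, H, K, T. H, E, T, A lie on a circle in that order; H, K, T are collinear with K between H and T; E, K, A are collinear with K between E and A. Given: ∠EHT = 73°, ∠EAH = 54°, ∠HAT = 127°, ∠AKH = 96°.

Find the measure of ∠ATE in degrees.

1. ∠EAT = 73°  [same arc ET]
2. ∠ETH = 54°  [same arc HE]
3. ∠EKT = 96°  [vertical angles at K]
4. ∠AET = 30°  [△EKT]
5. ∠ATE = 77°  [△ETA]

∠ATE = 77°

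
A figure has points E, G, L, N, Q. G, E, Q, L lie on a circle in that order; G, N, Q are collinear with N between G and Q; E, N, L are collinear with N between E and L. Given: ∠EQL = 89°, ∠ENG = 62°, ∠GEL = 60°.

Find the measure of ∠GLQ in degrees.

1. ∠EGL = 91°  [cyclic GEQL, opposite ∠G+∠Q]
2. ∠LNQ = 62°  [vertical angles at N]
3. ∠GQL = 60°  [same arc GL]
4. ∠ELG = 29°  [△GEL]
5. ∠GNL = 118°  [linear pair at N on GQ]
6. ∠LGQ = 33°  [△GNL]
7. ∠GLQ = 87°  [△GQL]

∠GLQ = 87°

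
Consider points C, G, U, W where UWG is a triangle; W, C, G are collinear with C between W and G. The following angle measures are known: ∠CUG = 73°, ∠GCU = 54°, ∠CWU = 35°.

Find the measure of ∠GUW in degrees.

∠GUW = 92°

1. ∠CGU = 53°  [△UCG]
2. ∠GWU = 35°  [C on ray WG]
3. ∠UGW = 53°  [C on ray GW]
4. ∠GUW = 92°  [△UWG]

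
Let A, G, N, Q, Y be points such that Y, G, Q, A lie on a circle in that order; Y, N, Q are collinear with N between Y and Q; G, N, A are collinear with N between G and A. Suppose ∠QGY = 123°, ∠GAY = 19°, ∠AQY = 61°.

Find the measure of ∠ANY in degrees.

1. ∠QAY = 57°  [cyclic YGQA, opposite ∠G+∠A]
2. ∠AYQ = 62°  [△YQA]
3. ∠ANY = 99°  [△YNA]

∠ANY = 99°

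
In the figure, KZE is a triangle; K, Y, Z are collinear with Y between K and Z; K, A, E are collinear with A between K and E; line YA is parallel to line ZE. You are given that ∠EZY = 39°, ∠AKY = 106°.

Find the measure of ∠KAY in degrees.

∠KAY = 35°

1. ∠EZK = 39°  [Y on ray ZK]
2. ∠EKZ = 106°  [Y on KZ, A on KE]
3. ∠KEZ = 35°  [△KZE]
4. ∠KAY = 35°  [YA∥ZE, corresponding at A]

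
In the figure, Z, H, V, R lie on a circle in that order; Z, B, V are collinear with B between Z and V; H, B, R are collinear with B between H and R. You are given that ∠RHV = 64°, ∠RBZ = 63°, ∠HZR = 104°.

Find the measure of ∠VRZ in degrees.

1. ∠RZV = 64°  [same arc VR]
2. ∠HRZ = 53°  [△ZBR]
3. ∠RHZ = 23°  [△ZHR]
4. ∠RVZ = 23°  [same arc ZR]
5. ∠VRZ = 93°  [△ZVR]

∠VRZ = 93°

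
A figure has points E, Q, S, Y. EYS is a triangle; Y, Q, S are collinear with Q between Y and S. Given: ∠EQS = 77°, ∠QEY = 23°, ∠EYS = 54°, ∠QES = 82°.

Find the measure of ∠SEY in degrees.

1. ∠ESQ = 21°  [△EQS]
2. ∠ESY = 21°  [Q on ray SY]
3. ∠SEY = 105°  [△EYS]

∠SEY = 105°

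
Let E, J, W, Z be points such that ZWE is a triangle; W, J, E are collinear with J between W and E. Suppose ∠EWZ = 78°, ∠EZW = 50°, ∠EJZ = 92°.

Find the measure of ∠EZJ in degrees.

1. ∠WEZ = 52°  [△ZWE]
2. ∠JEZ = 52°  [J on ray EW]
3. ∠EZJ = 36°  [△ZJE]

∠EZJ = 36°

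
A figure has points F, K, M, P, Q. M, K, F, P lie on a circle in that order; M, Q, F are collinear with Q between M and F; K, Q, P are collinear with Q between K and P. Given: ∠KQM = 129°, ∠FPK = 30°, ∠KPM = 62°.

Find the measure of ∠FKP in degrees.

∠FKP = 67°

1. ∠FQK = 51°  [linear pair at Q on MF]
2. ∠KFM = 62°  [same arc MK]
3. ∠FKP = 67°  [△KQF]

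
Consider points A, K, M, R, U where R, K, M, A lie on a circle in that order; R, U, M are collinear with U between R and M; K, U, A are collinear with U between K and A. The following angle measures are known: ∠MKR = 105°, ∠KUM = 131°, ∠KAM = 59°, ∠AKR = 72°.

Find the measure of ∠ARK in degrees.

∠ARK = 92°

1. ∠MAR = 75°  [cyclic RKMA, opposite ∠K+∠A]
2. ∠AUR = 131°  [vertical angles at U]
3. ∠AMR = 72°  [same arc RA]
4. ∠ARM = 33°  [△RMA]
5. ∠KAR = 16°  [△RUA]
6. ∠ARK = 92°  [△RKA]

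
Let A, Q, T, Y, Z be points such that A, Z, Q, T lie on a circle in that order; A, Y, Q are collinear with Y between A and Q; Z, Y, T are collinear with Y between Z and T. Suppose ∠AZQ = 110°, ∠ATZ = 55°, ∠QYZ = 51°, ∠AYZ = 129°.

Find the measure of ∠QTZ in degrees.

1. ∠AQZ = 55°  [same arc AZ]
2. ∠QAZ = 15°  [△AZQ]
3. ∠QTZ = 15°  [same arc ZQ]

∠QTZ = 15°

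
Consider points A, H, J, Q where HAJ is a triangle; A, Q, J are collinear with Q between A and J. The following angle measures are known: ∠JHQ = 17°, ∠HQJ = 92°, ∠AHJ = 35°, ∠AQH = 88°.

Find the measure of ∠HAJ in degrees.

1. ∠HJQ = 71°  [△HQJ]
2. ∠AJH = 71°  [Q on ray JA]
3. ∠HAJ = 74°  [△HAJ]

∠HAJ = 74°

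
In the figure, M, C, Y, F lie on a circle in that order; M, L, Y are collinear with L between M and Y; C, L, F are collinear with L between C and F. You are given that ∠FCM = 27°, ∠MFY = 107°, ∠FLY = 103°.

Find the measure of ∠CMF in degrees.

1. ∠FYM = 27°  [same arc MF]
2. ∠FMY = 46°  [△MYF]
3. ∠FLM = 77°  [linear pair at L on MY]
4. ∠CFM = 57°  [△MLF]
5. ∠CMF = 96°  [△MCF]

∠CMF = 96°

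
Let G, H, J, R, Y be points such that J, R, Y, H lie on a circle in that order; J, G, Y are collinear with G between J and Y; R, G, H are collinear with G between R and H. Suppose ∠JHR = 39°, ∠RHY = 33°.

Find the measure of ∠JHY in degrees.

∠JHY = 72°

1. ∠JYR = 39°  [same arc JR]
2. ∠RJY = 33°  [same arc RY]
3. ∠JRY = 108°  [△JRY]
4. ∠JHY = 72°  [cyclic JRYH, opposite ∠R+∠H]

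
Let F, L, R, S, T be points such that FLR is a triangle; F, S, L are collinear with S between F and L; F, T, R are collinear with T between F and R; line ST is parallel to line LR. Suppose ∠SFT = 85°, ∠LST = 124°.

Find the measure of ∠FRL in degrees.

1. ∠FST = 56°  [linear pair at S on FL]
2. ∠FTS = 39°  [△FST]
3. ∠FRL = 39°  [ST∥LR, corresponding at T]

∠FRL = 39°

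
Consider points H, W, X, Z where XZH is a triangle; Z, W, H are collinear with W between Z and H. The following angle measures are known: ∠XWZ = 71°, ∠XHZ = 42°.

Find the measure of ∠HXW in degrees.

1. ∠HWX = 109°  [linear pair at W on ZH]
2. ∠WHX = 42°  [W on ray HZ]
3. ∠HXW = 29°  [△XWH]

∠HXW = 29°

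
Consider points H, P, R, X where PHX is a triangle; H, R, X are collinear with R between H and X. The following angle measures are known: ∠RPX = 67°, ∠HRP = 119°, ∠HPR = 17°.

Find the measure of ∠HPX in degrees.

∠HPX = 84°

1. ∠PHR = 44°  [△PHR]
2. ∠PRX = 61°  [linear pair at R on HX]
3. ∠PHX = 44°  [R on ray HX]
4. ∠PXR = 52°  [△PRX]
5. ∠HXP = 52°  [R on ray XH]
6. ∠HPX = 84°  [△PHX]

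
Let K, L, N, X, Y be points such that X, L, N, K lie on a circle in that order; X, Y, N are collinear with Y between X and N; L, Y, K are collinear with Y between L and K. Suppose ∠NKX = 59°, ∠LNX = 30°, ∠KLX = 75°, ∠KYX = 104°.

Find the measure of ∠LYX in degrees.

∠LYX = 76°

1. ∠NLX = 121°  [cyclic XLNK, opposite ∠L+∠K]
2. ∠LXN = 29°  [△XLN]
3. ∠LYX = 76°  [△XYL]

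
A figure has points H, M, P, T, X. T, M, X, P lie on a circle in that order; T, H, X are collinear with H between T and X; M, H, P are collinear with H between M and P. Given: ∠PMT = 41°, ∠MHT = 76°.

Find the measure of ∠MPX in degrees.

∠MPX = 63°

1. ∠PXT = 41°  [same arc TP]
2. ∠PHX = 76°  [vertical angles at H]
3. ∠MPX = 63°  [△XHP]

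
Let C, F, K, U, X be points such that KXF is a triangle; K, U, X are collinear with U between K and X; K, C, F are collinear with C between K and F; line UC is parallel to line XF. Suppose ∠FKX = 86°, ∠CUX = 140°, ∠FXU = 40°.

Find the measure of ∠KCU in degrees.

∠KCU = 54°

1. ∠CKU = 86°  [U on KX, C on KF]
2. ∠CUK = 40°  [linear pair at U on KX]
3. ∠KCU = 54°  [△KUC]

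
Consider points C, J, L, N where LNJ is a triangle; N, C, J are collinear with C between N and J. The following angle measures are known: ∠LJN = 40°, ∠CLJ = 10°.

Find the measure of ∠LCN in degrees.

∠LCN = 50°

1. ∠CJL = 40°  [C on ray JN]
2. ∠JCL = 130°  [△LCJ]
3. ∠LCN = 50°  [linear pair at C on NJ]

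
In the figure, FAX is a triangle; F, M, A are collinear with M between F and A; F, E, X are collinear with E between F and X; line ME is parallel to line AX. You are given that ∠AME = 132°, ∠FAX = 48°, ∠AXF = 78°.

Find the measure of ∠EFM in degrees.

1. ∠EMF = 48°  [linear pair at M on FA]
2. ∠FEM = 78°  [ME∥AX, corresponding at E]
3. ∠EFM = 54°  [△FME]

∠EFM = 54°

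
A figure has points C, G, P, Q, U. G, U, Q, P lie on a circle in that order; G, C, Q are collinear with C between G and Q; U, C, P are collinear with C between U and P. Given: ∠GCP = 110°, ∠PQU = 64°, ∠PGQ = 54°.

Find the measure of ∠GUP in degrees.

∠GUP = 48°

1. ∠GPU = 16°  [△GCP]
2. ∠PGU = 116°  [cyclic GUQP, opposite ∠G+∠Q]
3. ∠GUP = 48°  [△GUP]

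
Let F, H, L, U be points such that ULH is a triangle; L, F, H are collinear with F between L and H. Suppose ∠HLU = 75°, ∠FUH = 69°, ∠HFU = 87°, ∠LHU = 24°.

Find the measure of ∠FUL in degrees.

∠FUL = 12°

1. ∠FLU = 75°  [F on ray LH]
2. ∠LFU = 93°  [linear pair at F on LH]
3. ∠FUL = 12°  [△ULF]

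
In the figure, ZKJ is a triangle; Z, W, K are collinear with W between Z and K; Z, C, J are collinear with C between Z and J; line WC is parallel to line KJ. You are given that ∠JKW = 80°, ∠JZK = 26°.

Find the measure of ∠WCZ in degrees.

1. ∠JKZ = 80°  [W on ray KZ]
2. ∠KJZ = 74°  [△ZKJ]
3. ∠WCZ = 74°  [WC∥KJ, corresponding at C]

∠WCZ = 74°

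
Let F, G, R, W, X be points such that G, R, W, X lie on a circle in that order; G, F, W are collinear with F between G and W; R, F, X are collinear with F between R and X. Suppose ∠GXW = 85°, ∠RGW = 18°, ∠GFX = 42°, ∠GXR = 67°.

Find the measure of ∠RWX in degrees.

∠RWX = 91°

1. ∠GRW = 95°  [cyclic GRWX, opposite ∠R+∠X]
2. ∠RXW = 18°  [same arc RW]
3. ∠GWR = 67°  [△GRW]
4. ∠RFW = 42°  [vertical angles at F]
5. ∠WRX = 71°  [△RFW]
6. ∠RWX = 91°  [△RWX]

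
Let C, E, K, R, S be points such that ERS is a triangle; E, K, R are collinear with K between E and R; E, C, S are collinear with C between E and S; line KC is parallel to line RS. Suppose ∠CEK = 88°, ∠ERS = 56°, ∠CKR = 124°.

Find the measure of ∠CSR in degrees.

∠CSR = 36°

1. ∠RES = 88°  [K on ER, C on ES]
2. ∠ESR = 36°  [△ERS]
3. ∠CSR = 36°  [C on ray SE]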